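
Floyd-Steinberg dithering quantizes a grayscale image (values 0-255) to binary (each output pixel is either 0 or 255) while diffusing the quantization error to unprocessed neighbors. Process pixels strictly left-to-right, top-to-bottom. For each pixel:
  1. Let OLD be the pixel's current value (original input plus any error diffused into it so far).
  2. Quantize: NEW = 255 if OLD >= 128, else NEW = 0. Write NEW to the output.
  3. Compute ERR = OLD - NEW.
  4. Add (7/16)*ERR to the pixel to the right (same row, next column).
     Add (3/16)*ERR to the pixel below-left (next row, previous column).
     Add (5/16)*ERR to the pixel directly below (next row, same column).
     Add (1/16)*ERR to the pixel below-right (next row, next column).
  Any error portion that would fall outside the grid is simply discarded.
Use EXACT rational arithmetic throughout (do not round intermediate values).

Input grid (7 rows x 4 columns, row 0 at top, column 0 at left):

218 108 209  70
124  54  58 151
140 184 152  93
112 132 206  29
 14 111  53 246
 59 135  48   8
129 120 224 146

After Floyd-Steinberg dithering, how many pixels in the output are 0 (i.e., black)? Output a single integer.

Answer: 15

Derivation:
(0,0): OLD=218 → NEW=255, ERR=-37
(0,1): OLD=1469/16 → NEW=0, ERR=1469/16
(0,2): OLD=63787/256 → NEW=255, ERR=-1493/256
(0,3): OLD=276269/4096 → NEW=0, ERR=276269/4096
(1,0): OLD=33191/256 → NEW=255, ERR=-32089/256
(1,1): OLD=50065/2048 → NEW=0, ERR=50065/2048
(1,2): OLD=5587429/65536 → NEW=0, ERR=5587429/65536
(1,3): OLD=219166291/1048576 → NEW=255, ERR=-48220589/1048576
(2,0): OLD=3454155/32768 → NEW=0, ERR=3454155/32768
(2,1): OLD=257854057/1048576 → NEW=255, ERR=-9532823/1048576
(2,2): OLD=351421613/2097152 → NEW=255, ERR=-183352147/2097152
(2,3): OLD=1533688985/33554432 → NEW=0, ERR=1533688985/33554432
(3,0): OLD=2403114523/16777216 → NEW=255, ERR=-1875075557/16777216
(3,1): OLD=18913401285/268435456 → NEW=0, ERR=18913401285/268435456
(3,2): OLD=934179830843/4294967296 → NEW=255, ERR=-161036829637/4294967296
(3,3): OLD=1471662771229/68719476736 → NEW=0, ERR=1471662771229/68719476736
(4,0): OLD=-33136298561/4294967296 → NEW=0, ERR=-33136298561/4294967296
(4,1): OLD=3972925049533/34359738368 → NEW=0, ERR=3972925049533/34359738368
(4,2): OLD=110268939637277/1099511627776 → NEW=0, ERR=110268939637277/1099511627776
(4,3): OLD=5176067937698523/17592186044416 → NEW=255, ERR=690060496372443/17592186044416
(5,0): OLD=43028916225551/549755813888 → NEW=0, ERR=43028916225551/549755813888
(5,1): OLD=3935341877559369/17592186044416 → NEW=255, ERR=-550665563766711/17592186044416
(5,2): OLD=705686694412653/8796093022208 → NEW=0, ERR=705686694412653/8796093022208
(5,3): OLD=17346019051521037/281474976710656 → NEW=0, ERR=17346019051521037/281474976710656
(6,0): OLD=41542901900462651/281474976710656 → NEW=255, ERR=-30233217160754629/281474976710656
(6,1): OLD=374522917828937037/4503599627370496 → NEW=0, ERR=374522917828937037/4503599627370496
(6,2): OLD=21260757957143540363/72057594037927936 → NEW=255, ERR=2886071477471916683/72057594037927936
(6,3): OLD=216512929801478456013/1152921504606846976 → NEW=255, ERR=-77482053873267522867/1152921504606846976
Output grid:
  Row 0: #.#.  (2 black, running=2)
  Row 1: #..#  (2 black, running=4)
  Row 2: .##.  (2 black, running=6)
  Row 3: #.#.  (2 black, running=8)
  Row 4: ...#  (3 black, running=11)
  Row 5: .#..  (3 black, running=14)
  Row 6: #.##  (1 black, running=15)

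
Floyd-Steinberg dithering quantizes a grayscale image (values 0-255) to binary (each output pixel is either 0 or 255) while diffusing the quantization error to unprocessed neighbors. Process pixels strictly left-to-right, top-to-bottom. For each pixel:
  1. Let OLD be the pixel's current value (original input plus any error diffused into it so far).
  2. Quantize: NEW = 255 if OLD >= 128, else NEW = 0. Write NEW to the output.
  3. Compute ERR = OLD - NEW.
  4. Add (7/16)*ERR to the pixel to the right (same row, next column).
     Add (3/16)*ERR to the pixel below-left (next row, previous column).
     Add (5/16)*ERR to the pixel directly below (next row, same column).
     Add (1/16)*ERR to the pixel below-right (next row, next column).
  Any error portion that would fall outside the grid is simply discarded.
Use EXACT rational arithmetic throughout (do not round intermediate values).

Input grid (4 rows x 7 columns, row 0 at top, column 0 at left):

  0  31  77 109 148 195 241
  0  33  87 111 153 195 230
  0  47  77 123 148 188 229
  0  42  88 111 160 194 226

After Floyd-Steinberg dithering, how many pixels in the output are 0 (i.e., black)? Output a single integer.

Answer: 15

Derivation:
(0,0): OLD=0 → NEW=0, ERR=0
(0,1): OLD=31 → NEW=0, ERR=31
(0,2): OLD=1449/16 → NEW=0, ERR=1449/16
(0,3): OLD=38047/256 → NEW=255, ERR=-27233/256
(0,4): OLD=415577/4096 → NEW=0, ERR=415577/4096
(0,5): OLD=15688559/65536 → NEW=255, ERR=-1023121/65536
(0,6): OLD=245544969/1048576 → NEW=255, ERR=-21841911/1048576
(1,0): OLD=93/16 → NEW=0, ERR=93/16
(1,1): OLD=7963/128 → NEW=0, ERR=7963/128
(1,2): OLD=509991/4096 → NEW=0, ERR=509991/4096
(1,3): OLD=2570867/16384 → NEW=255, ERR=-1607053/16384
(1,4): OLD=138639793/1048576 → NEW=255, ERR=-128747087/1048576
(1,5): OLD=1164669905/8388608 → NEW=255, ERR=-974425135/8388608
(1,6): OLD=23044465567/134217728 → NEW=255, ERR=-11181055073/134217728
(2,0): OLD=27609/2048 → NEW=0, ERR=27609/2048
(2,1): OLD=6294579/65536 → NEW=0, ERR=6294579/65536
(2,2): OLD=150394105/1048576 → NEW=255, ERR=-116992775/1048576
(2,3): OLD=237353809/8388608 → NEW=0, ERR=237353809/8388608
(2,4): OLD=6314865193/67108864 → NEW=0, ERR=6314865193/67108864
(2,5): OLD=364158235371/2147483648 → NEW=255, ERR=-183450094869/2147483648
(2,6): OLD=5440292181789/34359738368 → NEW=255, ERR=-3321441102051/34359738368
(3,0): OLD=23301177/1048576 → NEW=0, ERR=23301177/1048576
(3,1): OLD=517237557/8388608 → NEW=0, ERR=517237557/8388608
(3,2): OLD=6134939751/67108864 → NEW=0, ERR=6134939751/67108864
(3,3): OLD=45770282765/268435456 → NEW=255, ERR=-22680758515/268435456
(3,4): OLD=4748226383417/34359738368 → NEW=255, ERR=-4013506900423/34359738368
(3,5): OLD=28575479837227/274877906944 → NEW=0, ERR=28575479837227/274877906944
(3,6): OLD=1037647614144821/4398046511104 → NEW=255, ERR=-83854246186699/4398046511104
Output grid:
  Row 0: ...#.##  (4 black, running=4)
  Row 1: ...####  (3 black, running=7)
  Row 2: ..#..##  (4 black, running=11)
  Row 3: ...##.#  (4 black, running=15)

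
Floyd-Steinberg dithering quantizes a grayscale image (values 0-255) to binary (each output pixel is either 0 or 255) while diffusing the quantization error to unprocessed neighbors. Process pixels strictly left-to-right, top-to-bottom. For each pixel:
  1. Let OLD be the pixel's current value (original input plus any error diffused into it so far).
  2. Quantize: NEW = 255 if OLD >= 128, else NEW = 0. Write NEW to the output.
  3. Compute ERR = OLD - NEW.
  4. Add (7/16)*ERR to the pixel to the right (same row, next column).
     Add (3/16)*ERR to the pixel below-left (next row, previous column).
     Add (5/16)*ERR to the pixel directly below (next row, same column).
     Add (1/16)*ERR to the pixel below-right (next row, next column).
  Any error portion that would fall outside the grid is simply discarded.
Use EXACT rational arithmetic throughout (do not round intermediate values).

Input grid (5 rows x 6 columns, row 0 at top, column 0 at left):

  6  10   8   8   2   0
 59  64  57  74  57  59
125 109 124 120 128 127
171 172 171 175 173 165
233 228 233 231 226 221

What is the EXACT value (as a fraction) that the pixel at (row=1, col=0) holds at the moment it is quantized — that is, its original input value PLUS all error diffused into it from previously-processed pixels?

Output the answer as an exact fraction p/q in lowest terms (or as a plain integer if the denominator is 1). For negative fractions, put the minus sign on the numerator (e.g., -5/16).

Answer: 8095/128

Derivation:
(0,0): OLD=6 → NEW=0, ERR=6
(0,1): OLD=101/8 → NEW=0, ERR=101/8
(0,2): OLD=1731/128 → NEW=0, ERR=1731/128
(0,3): OLD=28501/2048 → NEW=0, ERR=28501/2048
(0,4): OLD=265043/32768 → NEW=0, ERR=265043/32768
(0,5): OLD=1855301/524288 → NEW=0, ERR=1855301/524288
(1,0): OLD=8095/128 → NEW=0, ERR=8095/128
Target (1,0): original=59, with diffused error = 8095/128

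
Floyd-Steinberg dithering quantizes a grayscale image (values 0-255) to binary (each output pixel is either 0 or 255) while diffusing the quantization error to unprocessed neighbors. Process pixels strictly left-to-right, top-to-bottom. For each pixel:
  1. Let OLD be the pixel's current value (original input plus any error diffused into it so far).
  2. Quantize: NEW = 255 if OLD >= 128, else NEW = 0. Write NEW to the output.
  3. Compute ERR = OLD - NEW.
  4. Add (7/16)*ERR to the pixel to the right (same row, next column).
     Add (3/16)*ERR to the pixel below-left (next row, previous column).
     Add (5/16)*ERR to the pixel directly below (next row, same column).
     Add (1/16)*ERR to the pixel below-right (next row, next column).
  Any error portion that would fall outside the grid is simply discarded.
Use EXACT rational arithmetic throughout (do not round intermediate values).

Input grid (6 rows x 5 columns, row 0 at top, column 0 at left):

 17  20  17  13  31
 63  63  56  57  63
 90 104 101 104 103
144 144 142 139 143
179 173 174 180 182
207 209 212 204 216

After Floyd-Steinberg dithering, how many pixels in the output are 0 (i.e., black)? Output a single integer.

Answer: 15

Derivation:
(0,0): OLD=17 → NEW=0, ERR=17
(0,1): OLD=439/16 → NEW=0, ERR=439/16
(0,2): OLD=7425/256 → NEW=0, ERR=7425/256
(0,3): OLD=105223/4096 → NEW=0, ERR=105223/4096
(0,4): OLD=2768177/65536 → NEW=0, ERR=2768177/65536
(1,0): OLD=18805/256 → NEW=0, ERR=18805/256
(1,1): OLD=225715/2048 → NEW=0, ERR=225715/2048
(1,2): OLD=7852079/65536 → NEW=0, ERR=7852079/65536
(1,3): OLD=33339139/262144 → NEW=0, ERR=33339139/262144
(1,4): OLD=559712937/4194304 → NEW=255, ERR=-509834583/4194304
(2,0): OLD=4378465/32768 → NEW=255, ERR=-3977375/32768
(2,1): OLD=117853371/1048576 → NEW=0, ERR=117853371/1048576
(2,2): OLD=3663274481/16777216 → NEW=255, ERR=-614915599/16777216
(2,3): OLD=30173519939/268435456 → NEW=0, ERR=30173519939/268435456
(2,4): OLD=524588482837/4294967296 → NEW=0, ERR=524588482837/4294967296
(3,0): OLD=2133099217/16777216 → NEW=0, ERR=2133099217/16777216
(3,1): OLD=29566753533/134217728 → NEW=255, ERR=-4658767107/134217728
(3,2): OLD=616160391407/4294967296 → NEW=255, ERR=-479056269073/4294967296
(3,3): OLD=1253605254135/8589934592 → NEW=255, ERR=-936828066825/8589934592
(3,4): OLD=19307411345139/137438953472 → NEW=255, ERR=-15739521790221/137438953472
(4,0): OLD=455747240351/2147483648 → NEW=255, ERR=-91861089889/2147483648
(4,1): OLD=8965916072095/68719476736 → NEW=255, ERR=-8557550495585/68719476736
(4,2): OLD=68218505875505/1099511627776 → NEW=0, ERR=68218505875505/1099511627776
(4,3): OLD=2544166138507423/17592186044416 → NEW=255, ERR=-1941841302818657/17592186044416
(4,4): OLD=25643638815009753/281474976710656 → NEW=0, ERR=25643638815009753/281474976710656
(5,0): OLD=187228481080637/1099511627776 → NEW=255, ERR=-93146984002243/1099511627776
(5,1): OLD=1248878297611895/8796093022208 → NEW=255, ERR=-994125423051145/8796093022208
(5,2): OLD=43196162774657711/281474976710656 → NEW=255, ERR=-28579956286559569/281474976710656
(5,3): OLD=164430544925332545/1125899906842624 → NEW=255, ERR=-122673931319536575/1125899906842624
(5,4): OLD=3420987491731153531/18014398509481984 → NEW=255, ERR=-1172684128186752389/18014398509481984
Output grid:
  Row 0: .....  (5 black, running=5)
  Row 1: ....#  (4 black, running=9)
  Row 2: #.#..  (3 black, running=12)
  Row 3: .####  (1 black, running=13)
  Row 4: ##.#.  (2 black, running=15)
  Row 5: #####  (0 black, running=15)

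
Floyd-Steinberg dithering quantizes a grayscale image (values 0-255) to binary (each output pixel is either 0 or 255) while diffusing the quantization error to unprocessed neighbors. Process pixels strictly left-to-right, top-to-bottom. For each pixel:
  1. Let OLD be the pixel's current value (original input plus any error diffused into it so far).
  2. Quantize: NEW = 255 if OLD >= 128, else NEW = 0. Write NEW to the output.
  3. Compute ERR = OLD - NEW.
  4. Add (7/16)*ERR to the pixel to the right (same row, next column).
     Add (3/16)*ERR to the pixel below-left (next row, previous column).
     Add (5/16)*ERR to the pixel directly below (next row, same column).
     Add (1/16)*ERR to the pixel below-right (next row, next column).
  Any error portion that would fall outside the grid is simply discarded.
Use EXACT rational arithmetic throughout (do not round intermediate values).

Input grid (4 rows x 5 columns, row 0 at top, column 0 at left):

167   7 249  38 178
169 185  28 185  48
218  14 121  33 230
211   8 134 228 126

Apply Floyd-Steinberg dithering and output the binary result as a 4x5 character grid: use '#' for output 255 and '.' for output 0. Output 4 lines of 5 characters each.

Answer: #.#.#
#..#.
#.#.#
#..#.

Derivation:
(0,0): OLD=167 → NEW=255, ERR=-88
(0,1): OLD=-63/2 → NEW=0, ERR=-63/2
(0,2): OLD=7527/32 → NEW=255, ERR=-633/32
(0,3): OLD=15025/512 → NEW=0, ERR=15025/512
(0,4): OLD=1563351/8192 → NEW=255, ERR=-525609/8192
(1,0): OLD=4339/32 → NEW=255, ERR=-3821/32
(1,1): OLD=29109/256 → NEW=0, ERR=29109/256
(1,2): OLD=615209/8192 → NEW=0, ERR=615209/8192
(1,3): OLD=7004477/32768 → NEW=255, ERR=-1351363/32768
(1,4): OLD=6155703/524288 → NEW=0, ERR=6155703/524288
(2,0): OLD=827415/4096 → NEW=255, ERR=-217065/4096
(2,1): OLD=4320989/131072 → NEW=0, ERR=4320989/131072
(2,2): OLD=331906487/2097152 → NEW=255, ERR=-202867273/2097152
(2,3): OLD=-513848875/33554432 → NEW=0, ERR=-513848875/33554432
(2,4): OLD=120469396883/536870912 → NEW=255, ERR=-16432685677/536870912
(3,0): OLD=420731639/2097152 → NEW=255, ERR=-114042121/2097152
(3,1): OLD=-451959685/16777216 → NEW=0, ERR=-451959685/16777216
(3,2): OLD=48948511337/536870912 → NEW=0, ERR=48948511337/536870912
(3,3): OLD=269850584677/1073741824 → NEW=255, ERR=-3953580443/1073741824
(3,4): OLD=1956218433313/17179869184 → NEW=0, ERR=1956218433313/17179869184
Row 0: #.#.#
Row 1: #..#.
Row 2: #.#.#
Row 3: #..#.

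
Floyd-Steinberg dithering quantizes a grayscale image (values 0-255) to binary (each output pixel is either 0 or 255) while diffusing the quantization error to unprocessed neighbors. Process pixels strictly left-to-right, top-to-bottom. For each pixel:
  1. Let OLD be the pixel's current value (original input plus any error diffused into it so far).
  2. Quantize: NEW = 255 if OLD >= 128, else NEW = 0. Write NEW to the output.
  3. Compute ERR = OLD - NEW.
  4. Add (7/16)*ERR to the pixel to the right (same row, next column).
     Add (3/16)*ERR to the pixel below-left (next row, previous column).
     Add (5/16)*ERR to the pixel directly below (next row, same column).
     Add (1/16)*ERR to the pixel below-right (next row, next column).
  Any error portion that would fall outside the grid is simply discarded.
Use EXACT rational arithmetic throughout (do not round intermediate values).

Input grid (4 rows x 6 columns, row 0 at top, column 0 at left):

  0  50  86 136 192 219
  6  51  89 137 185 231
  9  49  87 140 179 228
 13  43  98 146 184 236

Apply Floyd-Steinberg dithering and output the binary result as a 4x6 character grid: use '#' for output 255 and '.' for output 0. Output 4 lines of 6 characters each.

Answer: ...###
..#.##
...#.#
..#.##

Derivation:
(0,0): OLD=0 → NEW=0, ERR=0
(0,1): OLD=50 → NEW=0, ERR=50
(0,2): OLD=863/8 → NEW=0, ERR=863/8
(0,3): OLD=23449/128 → NEW=255, ERR=-9191/128
(0,4): OLD=328879/2048 → NEW=255, ERR=-193361/2048
(0,5): OLD=5822665/32768 → NEW=255, ERR=-2533175/32768
(1,0): OLD=123/8 → NEW=0, ERR=123/8
(1,1): OLD=5989/64 → NEW=0, ERR=5989/64
(1,2): OLD=313985/2048 → NEW=255, ERR=-208255/2048
(1,3): OLD=484249/8192 → NEW=0, ERR=484249/8192
(1,4): OLD=85130951/524288 → NEW=255, ERR=-48562489/524288
(1,5): OLD=1345676609/8388608 → NEW=255, ERR=-793418431/8388608
(2,0): OLD=32103/1024 → NEW=0, ERR=32103/1024
(2,1): OLD=2420037/32768 → NEW=0, ERR=2420037/32768
(2,2): OLD=54770271/524288 → NEW=0, ERR=54770271/524288
(2,3): OLD=756877975/4194304 → NEW=255, ERR=-312669545/4194304
(2,4): OLD=13878216245/134217728 → NEW=0, ERR=13878216245/134217728
(2,5): OLD=510868313795/2147483648 → NEW=255, ERR=-36740016445/2147483648
(3,0): OLD=19212335/524288 → NEW=0, ERR=19212335/524288
(3,1): OLD=434773499/4194304 → NEW=0, ERR=434773499/4194304
(3,2): OLD=5591325053/33554432 → NEW=255, ERR=-2965055107/33554432
(3,3): OLD=236139780523/2147483648 → NEW=0, ERR=236139780523/2147483648
(3,4): OLD=4407560383299/17179869184 → NEW=255, ERR=26693741379/17179869184
(3,5): OLD=65364853249997/274877906944 → NEW=255, ERR=-4729013020723/274877906944
Row 0: ...###
Row 1: ..#.##
Row 2: ...#.#
Row 3: ..#.##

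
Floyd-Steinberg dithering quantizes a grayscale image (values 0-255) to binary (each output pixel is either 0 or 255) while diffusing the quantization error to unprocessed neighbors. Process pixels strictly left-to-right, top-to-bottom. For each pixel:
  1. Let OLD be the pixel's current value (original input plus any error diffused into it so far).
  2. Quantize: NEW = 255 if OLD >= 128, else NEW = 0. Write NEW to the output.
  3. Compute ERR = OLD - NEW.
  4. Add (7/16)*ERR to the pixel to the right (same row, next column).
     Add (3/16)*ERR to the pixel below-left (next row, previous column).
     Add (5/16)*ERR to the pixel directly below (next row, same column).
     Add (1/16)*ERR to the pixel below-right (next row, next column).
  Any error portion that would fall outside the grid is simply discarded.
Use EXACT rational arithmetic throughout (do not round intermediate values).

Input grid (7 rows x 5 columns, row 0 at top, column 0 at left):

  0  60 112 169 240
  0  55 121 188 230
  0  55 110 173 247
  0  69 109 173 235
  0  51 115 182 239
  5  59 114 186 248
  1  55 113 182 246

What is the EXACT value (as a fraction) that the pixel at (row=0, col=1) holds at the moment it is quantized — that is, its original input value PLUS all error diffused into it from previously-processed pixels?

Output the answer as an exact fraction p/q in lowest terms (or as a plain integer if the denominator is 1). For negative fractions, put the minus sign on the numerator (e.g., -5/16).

(0,0): OLD=0 → NEW=0, ERR=0
(0,1): OLD=60 → NEW=0, ERR=60
Target (0,1): original=60, with diffused error = 60

Answer: 60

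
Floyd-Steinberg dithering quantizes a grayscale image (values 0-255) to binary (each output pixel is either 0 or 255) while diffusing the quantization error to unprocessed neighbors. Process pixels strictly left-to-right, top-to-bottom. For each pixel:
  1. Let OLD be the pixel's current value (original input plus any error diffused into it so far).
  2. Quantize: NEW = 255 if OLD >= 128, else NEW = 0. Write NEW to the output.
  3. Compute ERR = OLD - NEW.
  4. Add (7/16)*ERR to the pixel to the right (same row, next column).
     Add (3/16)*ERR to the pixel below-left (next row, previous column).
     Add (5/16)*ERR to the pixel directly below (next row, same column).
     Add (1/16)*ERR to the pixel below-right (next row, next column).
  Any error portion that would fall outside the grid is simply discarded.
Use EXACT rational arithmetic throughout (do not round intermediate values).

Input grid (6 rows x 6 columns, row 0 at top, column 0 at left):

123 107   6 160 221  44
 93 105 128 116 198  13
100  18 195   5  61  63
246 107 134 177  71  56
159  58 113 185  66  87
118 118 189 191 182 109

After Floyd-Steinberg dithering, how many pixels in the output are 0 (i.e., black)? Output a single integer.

Answer: 20

Derivation:
(0,0): OLD=123 → NEW=0, ERR=123
(0,1): OLD=2573/16 → NEW=255, ERR=-1507/16
(0,2): OLD=-9013/256 → NEW=0, ERR=-9013/256
(0,3): OLD=592269/4096 → NEW=255, ERR=-452211/4096
(0,4): OLD=11317979/65536 → NEW=255, ERR=-5393701/65536
(0,5): OLD=8381437/1048576 → NEW=0, ERR=8381437/1048576
(1,0): OLD=29127/256 → NEW=0, ERR=29127/256
(1,1): OLD=258929/2048 → NEW=0, ERR=258929/2048
(1,2): OLD=9550149/65536 → NEW=255, ERR=-7161531/65536
(1,3): OLD=4209697/262144 → NEW=0, ERR=4209697/262144
(1,4): OLD=2917642499/16777216 → NEW=255, ERR=-1360547581/16777216
(1,5): OLD=-6744444635/268435456 → NEW=0, ERR=-6744444635/268435456
(2,0): OLD=5218667/32768 → NEW=255, ERR=-3137173/32768
(2,1): OLD=2354505/1048576 → NEW=0, ERR=2354505/1048576
(2,2): OLD=2898204187/16777216 → NEW=255, ERR=-1379985893/16777216
(2,3): OLD=-6442807805/134217728 → NEW=0, ERR=-6442807805/134217728
(2,4): OLD=47027285129/4294967296 → NEW=0, ERR=47027285129/4294967296
(2,5): OLD=3770662278735/68719476736 → NEW=0, ERR=3770662278735/68719476736
(3,0): OLD=3632310971/16777216 → NEW=255, ERR=-645879109/16777216
(3,1): OLD=9321805087/134217728 → NEW=0, ERR=9321805087/134217728
(3,2): OLD=139394480973/1073741824 → NEW=255, ERR=-134409684147/1073741824
(3,3): OLD=7156832444135/68719476736 → NEW=0, ERR=7156832444135/68719476736
(3,4): OLD=69969302365703/549755813888 → NEW=0, ERR=69969302365703/549755813888
(3,5): OLD=1139212309449481/8796093022208 → NEW=255, ERR=-1103791411213559/8796093022208
(4,0): OLD=343580150933/2147483648 → NEW=255, ERR=-204028179307/2147483648
(4,1): OLD=421281346321/34359738368 → NEW=0, ERR=421281346321/34359738368
(4,2): OLD=113374915397091/1099511627776 → NEW=0, ERR=113374915397091/1099511627776
(4,3): OLD=4902905719155087/17592186044416 → NEW=255, ERR=416898277829007/17592186044416
(4,4): OLD=27900125424636031/281474976710656 → NEW=0, ERR=27900125424636031/281474976710656
(4,5): OLD=446331702570755865/4503599627370496 → NEW=0, ERR=446331702570755865/4503599627370496
(5,0): OLD=49812775733187/549755813888 → NEW=0, ERR=49812775733187/549755813888
(5,1): OLD=3076324147303155/17592186044416 → NEW=255, ERR=-1409683294022925/17592186044416
(5,2): OLD=26933685827362081/140737488355328 → NEW=255, ERR=-8954373703246559/140737488355328
(5,3): OLD=880902513824196859/4503599627370496 → NEW=255, ERR=-267515391155279621/4503599627370496
(5,4): OLD=1864950684702912859/9007199254740992 → NEW=255, ERR=-431885125256040101/9007199254740992
(5,5): OLD=18041480662771920983/144115188075855872 → NEW=0, ERR=18041480662771920983/144115188075855872
Output grid:
  Row 0: .#.##.  (3 black, running=3)
  Row 1: ..#.#.  (4 black, running=7)
  Row 2: #.#...  (4 black, running=11)
  Row 3: #.#..#  (3 black, running=14)
  Row 4: #..#..  (4 black, running=18)
  Row 5: .####.  (2 black, running=20)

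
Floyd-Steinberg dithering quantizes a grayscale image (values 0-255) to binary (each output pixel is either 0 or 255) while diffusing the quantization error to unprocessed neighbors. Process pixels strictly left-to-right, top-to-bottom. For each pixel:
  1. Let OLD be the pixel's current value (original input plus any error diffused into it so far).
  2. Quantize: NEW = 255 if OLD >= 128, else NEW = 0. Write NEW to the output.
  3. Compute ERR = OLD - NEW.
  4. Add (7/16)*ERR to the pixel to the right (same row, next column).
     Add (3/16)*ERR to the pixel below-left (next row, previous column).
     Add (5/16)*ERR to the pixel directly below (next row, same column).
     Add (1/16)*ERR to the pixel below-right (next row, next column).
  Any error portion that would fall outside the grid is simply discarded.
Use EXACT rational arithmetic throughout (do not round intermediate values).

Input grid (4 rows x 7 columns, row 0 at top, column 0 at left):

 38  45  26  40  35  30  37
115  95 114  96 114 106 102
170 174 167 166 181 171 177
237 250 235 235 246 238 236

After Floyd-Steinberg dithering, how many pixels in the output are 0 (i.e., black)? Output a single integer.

Answer: 12

Derivation:
(0,0): OLD=38 → NEW=0, ERR=38
(0,1): OLD=493/8 → NEW=0, ERR=493/8
(0,2): OLD=6779/128 → NEW=0, ERR=6779/128
(0,3): OLD=129373/2048 → NEW=0, ERR=129373/2048
(0,4): OLD=2052491/32768 → NEW=0, ERR=2052491/32768
(0,5): OLD=30096077/524288 → NEW=0, ERR=30096077/524288
(0,6): OLD=521051035/8388608 → NEW=0, ERR=521051035/8388608
(1,0): OLD=17719/128 → NEW=255, ERR=-14921/128
(1,1): OLD=77377/1024 → NEW=0, ERR=77377/1024
(1,2): OLD=5875477/32768 → NEW=255, ERR=-2480363/32768
(1,3): OLD=12802961/131072 → NEW=0, ERR=12802961/131072
(1,4): OLD=1602391219/8388608 → NEW=255, ERR=-536703821/8388608
(1,5): OLD=7483214691/67108864 → NEW=0, ERR=7483214691/67108864
(1,6): OLD=186598508141/1073741824 → NEW=255, ERR=-87205656979/1073741824
(2,0): OLD=2420571/16384 → NEW=255, ERR=-1757349/16384
(2,1): OLD=67742681/524288 → NEW=255, ERR=-65950759/524288
(2,2): OLD=934065739/8388608 → NEW=0, ERR=934065739/8388608
(2,3): OLD=15335233075/67108864 → NEW=255, ERR=-1777527245/67108864
(2,4): OLD=94720593347/536870912 → NEW=255, ERR=-42181489213/536870912
(2,5): OLD=2615558896737/17179869184 → NEW=255, ERR=-1765307745183/17179869184
(2,6): OLD=31235485715383/274877906944 → NEW=0, ERR=31235485715383/274877906944
(3,0): OLD=1509071979/8388608 → NEW=255, ERR=-630023061/8388608
(3,1): OLD=12885322191/67108864 → NEW=255, ERR=-4227438129/67108864
(3,2): OLD=123162806205/536870912 → NEW=255, ERR=-13739276355/536870912
(3,3): OLD=446148586123/2147483648 → NEW=255, ERR=-101459744117/2147483648
(3,4): OLD=49438210953323/274877906944 → NEW=255, ERR=-20655655317397/274877906944
(3,5): OLD=416515198737713/2199023255552 → NEW=255, ERR=-144235731428047/2199023255552
(3,6): OLD=8317321730199919/35184372088832 → NEW=255, ERR=-654693152452241/35184372088832
Output grid:
  Row 0: .......  (7 black, running=7)
  Row 1: #.#.#.#  (3 black, running=10)
  Row 2: ##.###.  (2 black, running=12)
  Row 3: #######  (0 black, running=12)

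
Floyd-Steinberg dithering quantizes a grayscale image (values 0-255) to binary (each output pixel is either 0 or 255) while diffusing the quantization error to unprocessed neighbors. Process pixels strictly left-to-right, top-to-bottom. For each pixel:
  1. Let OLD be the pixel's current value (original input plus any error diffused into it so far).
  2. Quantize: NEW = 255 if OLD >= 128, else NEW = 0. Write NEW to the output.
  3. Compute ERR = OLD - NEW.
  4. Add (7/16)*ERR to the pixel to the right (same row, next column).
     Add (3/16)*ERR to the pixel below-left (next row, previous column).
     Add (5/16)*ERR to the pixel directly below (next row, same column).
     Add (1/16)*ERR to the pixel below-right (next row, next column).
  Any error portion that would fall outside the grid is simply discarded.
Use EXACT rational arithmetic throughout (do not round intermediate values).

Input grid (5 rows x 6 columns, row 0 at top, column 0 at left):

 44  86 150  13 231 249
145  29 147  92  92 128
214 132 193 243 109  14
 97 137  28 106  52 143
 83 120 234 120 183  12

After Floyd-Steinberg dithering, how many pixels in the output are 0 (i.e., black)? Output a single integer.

(0,0): OLD=44 → NEW=0, ERR=44
(0,1): OLD=421/4 → NEW=0, ERR=421/4
(0,2): OLD=12547/64 → NEW=255, ERR=-3773/64
(0,3): OLD=-13099/1024 → NEW=0, ERR=-13099/1024
(0,4): OLD=3693011/16384 → NEW=255, ERR=-484909/16384
(0,5): OLD=61879493/262144 → NEW=255, ERR=-4967227/262144
(1,0): OLD=11423/64 → NEW=255, ERR=-4897/64
(1,1): OLD=10297/512 → NEW=0, ERR=10297/512
(1,2): OLD=2319245/16384 → NEW=255, ERR=-1858675/16384
(1,3): OLD=1909497/65536 → NEW=0, ERR=1909497/65536
(1,4): OLD=382294139/4194304 → NEW=0, ERR=382294139/4194304
(1,5): OLD=10744478701/67108864 → NEW=255, ERR=-6368281619/67108864
(2,0): OLD=1588099/8192 → NEW=255, ERR=-500861/8192
(2,1): OLD=22408817/262144 → NEW=0, ERR=22408817/262144
(2,2): OLD=845854419/4194304 → NEW=255, ERR=-223693101/4194304
(2,3): OLD=8011851451/33554432 → NEW=255, ERR=-544528709/33554432
(2,4): OLD=122848468081/1073741824 → NEW=0, ERR=122848468081/1073741824
(2,5): OLD=688862215207/17179869184 → NEW=0, ERR=688862215207/17179869184
(3,0): OLD=393936179/4194304 → NEW=0, ERR=393936179/4194304
(3,1): OLD=6408326423/33554432 → NEW=255, ERR=-2148053737/33554432
(3,2): OLD=-3858486107/268435456 → NEW=0, ERR=-3858486107/268435456
(3,3): OLD=1937183899455/17179869184 → NEW=0, ERR=1937183899455/17179869184
(3,4): OLD=19734801925183/137438953472 → NEW=255, ERR=-15312131210177/137438953472
(3,5): OLD=250554499595345/2199023255552 → NEW=0, ERR=250554499595345/2199023255552
(4,0): OLD=53873571645/536870912 → NEW=0, ERR=53873571645/536870912
(4,1): OLD=1263335767865/8589934592 → NEW=255, ERR=-927097553095/8589934592
(4,2): OLD=54819097112347/274877906944 → NEW=255, ERR=-15274769158373/274877906944
(4,3): OLD=479993032145639/4398046511104 → NEW=0, ERR=479993032145639/4398046511104
(4,4): OLD=15786736491736215/70368744177664 → NEW=255, ERR=-2157293273568105/70368744177664
(4,5): OLD=30658654722779329/1125899906842624 → NEW=0, ERR=30658654722779329/1125899906842624
Output grid:
  Row 0: ..#.##  (3 black, running=3)
  Row 1: #.#..#  (3 black, running=6)
  Row 2: #.##..  (3 black, running=9)
  Row 3: .#..#.  (4 black, running=13)
  Row 4: .##.#.  (3 black, running=16)

Answer: 16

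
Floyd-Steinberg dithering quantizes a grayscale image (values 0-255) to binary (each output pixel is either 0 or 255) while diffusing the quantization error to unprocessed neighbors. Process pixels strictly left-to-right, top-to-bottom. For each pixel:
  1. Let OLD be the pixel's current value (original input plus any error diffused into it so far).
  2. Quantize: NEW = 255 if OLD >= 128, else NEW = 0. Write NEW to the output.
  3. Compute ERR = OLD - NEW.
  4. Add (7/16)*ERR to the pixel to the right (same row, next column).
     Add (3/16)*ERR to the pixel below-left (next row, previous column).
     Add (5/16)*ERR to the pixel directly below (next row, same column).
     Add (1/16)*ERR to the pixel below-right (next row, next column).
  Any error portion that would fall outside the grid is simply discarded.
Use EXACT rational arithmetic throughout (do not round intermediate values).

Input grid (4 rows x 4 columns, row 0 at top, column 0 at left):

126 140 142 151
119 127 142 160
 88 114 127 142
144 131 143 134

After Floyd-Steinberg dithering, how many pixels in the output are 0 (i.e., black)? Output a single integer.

Answer: 7

Derivation:
(0,0): OLD=126 → NEW=0, ERR=126
(0,1): OLD=1561/8 → NEW=255, ERR=-479/8
(0,2): OLD=14823/128 → NEW=0, ERR=14823/128
(0,3): OLD=413009/2048 → NEW=255, ERR=-109231/2048
(1,0): OLD=18835/128 → NEW=255, ERR=-13805/128
(1,1): OLD=92869/1024 → NEW=0, ERR=92869/1024
(1,2): OLD=6688745/32768 → NEW=255, ERR=-1667095/32768
(1,3): OLD=67272623/524288 → NEW=255, ERR=-66420817/524288
(2,0): OLD=1168199/16384 → NEW=0, ERR=1168199/16384
(2,1): OLD=82447293/524288 → NEW=255, ERR=-51246147/524288
(2,2): OLD=52693633/1048576 → NEW=0, ERR=52693633/1048576
(2,3): OLD=2033664893/16777216 → NEW=0, ERR=2033664893/16777216
(3,0): OLD=1241132951/8388608 → NEW=255, ERR=-897962089/8388608
(3,1): OLD=9059861065/134217728 → NEW=0, ERR=9059861065/134217728
(3,2): OLD=439922058039/2147483648 → NEW=255, ERR=-107686272201/2147483648
(3,3): OLD=5259863127809/34359738368 → NEW=255, ERR=-3501870156031/34359738368
Output grid:
  Row 0: .#.#  (2 black, running=2)
  Row 1: #.##  (1 black, running=3)
  Row 2: .#..  (3 black, running=6)
  Row 3: #.##  (1 black, running=7)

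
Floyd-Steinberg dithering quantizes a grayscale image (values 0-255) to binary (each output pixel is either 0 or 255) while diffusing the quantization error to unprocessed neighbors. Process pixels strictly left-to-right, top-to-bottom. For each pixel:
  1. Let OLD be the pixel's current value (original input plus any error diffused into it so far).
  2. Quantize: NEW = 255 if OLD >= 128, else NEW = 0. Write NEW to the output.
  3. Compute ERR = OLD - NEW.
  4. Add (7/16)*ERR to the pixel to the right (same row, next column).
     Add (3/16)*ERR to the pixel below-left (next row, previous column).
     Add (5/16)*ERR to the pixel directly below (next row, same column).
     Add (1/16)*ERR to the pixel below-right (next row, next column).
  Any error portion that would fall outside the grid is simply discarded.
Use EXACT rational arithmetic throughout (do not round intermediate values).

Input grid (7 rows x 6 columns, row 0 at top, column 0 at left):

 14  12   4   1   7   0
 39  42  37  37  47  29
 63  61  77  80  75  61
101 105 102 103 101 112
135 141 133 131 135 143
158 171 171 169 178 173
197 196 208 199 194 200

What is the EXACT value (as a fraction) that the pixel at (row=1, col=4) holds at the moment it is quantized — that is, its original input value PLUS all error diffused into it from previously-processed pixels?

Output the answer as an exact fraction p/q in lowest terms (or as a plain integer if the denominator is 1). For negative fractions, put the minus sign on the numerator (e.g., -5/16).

(0,0): OLD=14 → NEW=0, ERR=14
(0,1): OLD=145/8 → NEW=0, ERR=145/8
(0,2): OLD=1527/128 → NEW=0, ERR=1527/128
(0,3): OLD=12737/2048 → NEW=0, ERR=12737/2048
(0,4): OLD=318535/32768 → NEW=0, ERR=318535/32768
(0,5): OLD=2229745/524288 → NEW=0, ERR=2229745/524288
(1,0): OLD=5987/128 → NEW=0, ERR=5987/128
(1,1): OLD=72949/1024 → NEW=0, ERR=72949/1024
(1,2): OLD=2431193/32768 → NEW=0, ERR=2431193/32768
(1,3): OLD=9695621/131072 → NEW=0, ERR=9695621/131072
(1,4): OLD=701174671/8388608 → NEW=0, ERR=701174671/8388608
Target (1,4): original=47, with diffused error = 701174671/8388608

Answer: 701174671/8388608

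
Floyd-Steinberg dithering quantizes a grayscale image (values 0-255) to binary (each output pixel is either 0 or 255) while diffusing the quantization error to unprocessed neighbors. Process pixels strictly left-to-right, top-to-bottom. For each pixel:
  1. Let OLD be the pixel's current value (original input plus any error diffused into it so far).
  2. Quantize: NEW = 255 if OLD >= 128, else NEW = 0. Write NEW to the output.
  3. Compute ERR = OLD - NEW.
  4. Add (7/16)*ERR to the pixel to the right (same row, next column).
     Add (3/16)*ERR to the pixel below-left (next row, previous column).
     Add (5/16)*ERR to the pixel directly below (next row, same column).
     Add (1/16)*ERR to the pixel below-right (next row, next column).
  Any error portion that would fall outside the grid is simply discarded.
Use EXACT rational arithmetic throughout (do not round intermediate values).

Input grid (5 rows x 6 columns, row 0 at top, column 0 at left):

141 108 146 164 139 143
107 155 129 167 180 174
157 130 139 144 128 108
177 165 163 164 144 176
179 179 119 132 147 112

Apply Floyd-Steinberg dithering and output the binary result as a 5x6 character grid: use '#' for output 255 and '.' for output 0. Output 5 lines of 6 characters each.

Answer: #.#.#.
.#.###
#.#.#.
##.#.#
#.#.#.

Derivation:
(0,0): OLD=141 → NEW=255, ERR=-114
(0,1): OLD=465/8 → NEW=0, ERR=465/8
(0,2): OLD=21943/128 → NEW=255, ERR=-10697/128
(0,3): OLD=260993/2048 → NEW=0, ERR=260993/2048
(0,4): OLD=6381703/32768 → NEW=255, ERR=-1974137/32768
(0,5): OLD=61154225/524288 → NEW=0, ERR=61154225/524288
(1,0): OLD=10531/128 → NEW=0, ERR=10531/128
(1,1): OLD=190837/1024 → NEW=255, ERR=-70283/1024
(1,2): OLD=3289369/32768 → NEW=0, ERR=3289369/32768
(1,3): OLD=30700069/131072 → NEW=255, ERR=-2723291/131072
(1,4): OLD=1526043215/8388608 → NEW=255, ERR=-613051825/8388608
(1,5): OLD=23449480825/134217728 → NEW=255, ERR=-10776039815/134217728
(2,0): OLD=2782679/16384 → NEW=255, ERR=-1395241/16384
(2,1): OLD=49942829/524288 → NEW=0, ERR=49942829/524288
(2,2): OLD=1710101447/8388608 → NEW=255, ERR=-428993593/8388608
(2,3): OLD=7227933775/67108864 → NEW=0, ERR=7227933775/67108864
(2,4): OLD=291908064365/2147483648 → NEW=255, ERR=-255700265875/2147483648
(2,5): OLD=901925430219/34359738368 → NEW=0, ERR=901925430219/34359738368
(3,0): OLD=1411373543/8388608 → NEW=255, ERR=-727721497/8388608
(3,1): OLD=9522978395/67108864 → NEW=255, ERR=-7589781925/67108864
(3,2): OLD=66404091777/536870912 → NEW=0, ERR=66404091777/536870912
(3,3): OLD=7773857908675/34359738368 → NEW=255, ERR=-987875375165/34359738368
(3,4): OLD=29100083343587/274877906944 → NEW=0, ERR=29100083343587/274877906944
(3,5): OLD=981104152536173/4398046511104 → NEW=255, ERR=-140397707795347/4398046511104
(4,0): OLD=140321580841/1073741824 → NEW=255, ERR=-133482584279/1073741824
(4,1): OLD=1838912139029/17179869184 → NEW=0, ERR=1838912139029/17179869184
(4,2): OLD=105565426696623/549755813888 → NEW=255, ERR=-34622305844817/549755813888
(4,3): OLD=1082296398045707/8796093022208 → NEW=0, ERR=1082296398045707/8796093022208
(4,4): OLD=31825216566712763/140737488355328 → NEW=255, ERR=-4062842963895877/140737488355328
(4,5): OLD=216197287810137661/2251799813685248 → NEW=0, ERR=216197287810137661/2251799813685248
Row 0: #.#.#.
Row 1: .#.###
Row 2: #.#.#.
Row 3: ##.#.#
Row 4: #.#.#.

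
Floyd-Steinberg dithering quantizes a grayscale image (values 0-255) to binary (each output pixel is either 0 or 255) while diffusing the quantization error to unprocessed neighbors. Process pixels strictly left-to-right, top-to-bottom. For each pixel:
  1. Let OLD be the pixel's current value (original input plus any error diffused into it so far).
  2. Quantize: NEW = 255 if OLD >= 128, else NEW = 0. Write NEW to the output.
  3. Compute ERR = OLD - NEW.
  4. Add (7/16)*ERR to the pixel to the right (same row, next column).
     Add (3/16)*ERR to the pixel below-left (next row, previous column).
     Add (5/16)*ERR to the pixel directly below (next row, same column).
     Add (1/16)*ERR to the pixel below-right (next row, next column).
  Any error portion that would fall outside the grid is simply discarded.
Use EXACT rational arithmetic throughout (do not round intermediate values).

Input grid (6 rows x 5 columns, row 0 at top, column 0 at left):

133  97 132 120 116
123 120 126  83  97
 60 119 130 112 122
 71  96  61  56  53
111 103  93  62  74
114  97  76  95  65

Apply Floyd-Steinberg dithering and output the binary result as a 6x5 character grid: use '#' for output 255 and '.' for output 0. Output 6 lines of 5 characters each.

(0,0): OLD=133 → NEW=255, ERR=-122
(0,1): OLD=349/8 → NEW=0, ERR=349/8
(0,2): OLD=19339/128 → NEW=255, ERR=-13301/128
(0,3): OLD=152653/2048 → NEW=0, ERR=152653/2048
(0,4): OLD=4869659/32768 → NEW=255, ERR=-3486181/32768
(1,0): OLD=11911/128 → NEW=0, ERR=11911/128
(1,1): OLD=150769/1024 → NEW=255, ERR=-110351/1024
(1,2): OLD=2067077/32768 → NEW=0, ERR=2067077/32768
(1,3): OLD=14083521/131072 → NEW=0, ERR=14083521/131072
(1,4): OLD=242054563/2097152 → NEW=0, ERR=242054563/2097152
(2,0): OLD=1128427/16384 → NEW=0, ERR=1128427/16384
(2,1): OLD=69782537/524288 → NEW=255, ERR=-63910903/524288
(2,2): OLD=921011419/8388608 → NEW=0, ERR=921011419/8388608
(2,3): OLD=29420018657/134217728 → NEW=255, ERR=-4805501983/134217728
(2,4): OLD=320233476839/2147483648 → NEW=255, ERR=-227374853401/2147483648
(3,0): OLD=584406779/8388608 → NEW=0, ERR=584406779/8388608
(3,1): OLD=7601832991/67108864 → NEW=0, ERR=7601832991/67108864
(3,2): OLD=280325380805/2147483648 → NEW=255, ERR=-267282949435/2147483648
(3,3): OLD=-97202636627/4294967296 → NEW=0, ERR=-97202636627/4294967296
(3,4): OLD=534189213153/68719476736 → NEW=0, ERR=534189213153/68719476736
(4,0): OLD=165367112597/1073741824 → NEW=255, ERR=-108437052523/1073741824
(4,1): OLD=2584986882261/34359738368 → NEW=0, ERR=2584986882261/34359738368
(4,2): OLD=49398838124955/549755813888 → NEW=0, ERR=49398838124955/549755813888
(4,3): OLD=773336052870613/8796093022208 → NEW=0, ERR=773336052870613/8796093022208
(4,4): OLD=15970736604994387/140737488355328 → NEW=0, ERR=15970736604994387/140737488355328
(5,0): OLD=53077195026335/549755813888 → NEW=0, ERR=53077195026335/549755813888
(5,1): OLD=762118541201245/4398046511104 → NEW=255, ERR=-359383319130275/4398046511104
(5,2): OLD=12598354497648133/140737488355328 → NEW=0, ERR=12598354497648133/140737488355328
(5,3): OLD=106133665097064043/562949953421312 → NEW=255, ERR=-37418573025370517/562949953421312
(5,4): OLD=692446179864177833/9007199254740992 → NEW=0, ERR=692446179864177833/9007199254740992
Row 0: #.#.#
Row 1: .#...
Row 2: .#.##
Row 3: ..#..
Row 4: #....
Row 5: .#.#.

Answer: #.#.#
.#...
.#.##
..#..
#....
.#.#.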